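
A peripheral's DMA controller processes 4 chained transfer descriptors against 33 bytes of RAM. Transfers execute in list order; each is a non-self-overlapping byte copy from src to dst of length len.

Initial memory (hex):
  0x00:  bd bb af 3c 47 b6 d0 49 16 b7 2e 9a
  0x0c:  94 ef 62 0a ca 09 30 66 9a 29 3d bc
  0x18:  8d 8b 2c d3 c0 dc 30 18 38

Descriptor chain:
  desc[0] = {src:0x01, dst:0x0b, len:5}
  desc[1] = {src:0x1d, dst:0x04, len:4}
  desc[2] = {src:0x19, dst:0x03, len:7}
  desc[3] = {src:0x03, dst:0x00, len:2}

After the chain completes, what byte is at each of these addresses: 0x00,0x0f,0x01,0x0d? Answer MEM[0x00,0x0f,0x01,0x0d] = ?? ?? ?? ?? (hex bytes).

MEM[0x00,0x0f,0x01,0x0d] = 8b b6 2c 3c

[0] 0x01->0x0b len=5 : bb af 3c 47 b6
[1] 0x1d->0x04 len=4 : dc 30 18 38
[2] 0x19->0x03 len=7 : 8b 2c d3 c0 dc 30 18
[3] 0x03->0x00 len=2 : 8b 2c
query mem[0x00]=0x8b, mem[0x0f]=0xb6, mem[0x01]=0x2c, mem[0x0d]=0x3c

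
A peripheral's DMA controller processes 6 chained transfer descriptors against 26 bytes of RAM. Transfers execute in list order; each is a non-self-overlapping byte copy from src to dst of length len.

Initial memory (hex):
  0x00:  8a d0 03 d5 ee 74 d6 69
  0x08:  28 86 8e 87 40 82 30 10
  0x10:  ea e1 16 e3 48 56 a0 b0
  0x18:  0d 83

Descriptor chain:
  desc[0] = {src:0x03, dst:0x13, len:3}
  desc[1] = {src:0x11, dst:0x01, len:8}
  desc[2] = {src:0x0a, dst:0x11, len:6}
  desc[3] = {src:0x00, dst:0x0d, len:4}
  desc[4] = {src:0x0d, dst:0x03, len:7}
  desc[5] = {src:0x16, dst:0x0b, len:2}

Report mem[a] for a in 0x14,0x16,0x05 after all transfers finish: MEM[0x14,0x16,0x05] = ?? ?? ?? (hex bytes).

[0] 0x03->0x13 len=3 : d5 ee 74
[1] 0x11->0x01 len=8 : e1 16 d5 ee 74 a0 b0 0d
[2] 0x0a->0x11 len=6 : 8e 87 40 82 30 10
[3] 0x00->0x0d len=4 : 8a e1 16 d5
[4] 0x0d->0x03 len=7 : 8a e1 16 d5 8e 87 40
[5] 0x16->0x0b len=2 : 10 b0
query mem[0x14]=0x82, mem[0x16]=0x10, mem[0x05]=0x16

MEM[0x14,0x16,0x05] = 82 10 16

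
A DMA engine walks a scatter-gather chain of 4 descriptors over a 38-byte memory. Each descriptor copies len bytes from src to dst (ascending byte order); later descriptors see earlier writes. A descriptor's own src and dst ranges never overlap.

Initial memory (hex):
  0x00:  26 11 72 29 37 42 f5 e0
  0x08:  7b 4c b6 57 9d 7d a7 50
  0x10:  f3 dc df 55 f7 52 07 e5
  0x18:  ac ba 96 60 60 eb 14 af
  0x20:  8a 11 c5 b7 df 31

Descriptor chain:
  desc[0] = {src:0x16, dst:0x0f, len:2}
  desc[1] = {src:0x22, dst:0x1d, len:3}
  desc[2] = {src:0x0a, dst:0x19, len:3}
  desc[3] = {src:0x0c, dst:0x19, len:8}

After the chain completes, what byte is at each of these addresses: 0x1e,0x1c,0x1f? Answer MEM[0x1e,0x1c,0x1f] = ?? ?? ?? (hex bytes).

#0 dst[0x0f+2] := {0x07,0xe5}
#1 dst[0x1d+3] := {0xc5,0xb7,0xdf}
#2 dst[0x19+3] := {0xb6,0x57,0x9d}
#3 dst[0x19+8] := {0x9d,0x7d,0xa7,0x07,0xe5,0xdc,0xdf,0x55}
query mem[0x1e]=0xdc, mem[0x1c]=0x07, mem[0x1f]=0xdf

MEM[0x1e,0x1c,0x1f] = dc 07 df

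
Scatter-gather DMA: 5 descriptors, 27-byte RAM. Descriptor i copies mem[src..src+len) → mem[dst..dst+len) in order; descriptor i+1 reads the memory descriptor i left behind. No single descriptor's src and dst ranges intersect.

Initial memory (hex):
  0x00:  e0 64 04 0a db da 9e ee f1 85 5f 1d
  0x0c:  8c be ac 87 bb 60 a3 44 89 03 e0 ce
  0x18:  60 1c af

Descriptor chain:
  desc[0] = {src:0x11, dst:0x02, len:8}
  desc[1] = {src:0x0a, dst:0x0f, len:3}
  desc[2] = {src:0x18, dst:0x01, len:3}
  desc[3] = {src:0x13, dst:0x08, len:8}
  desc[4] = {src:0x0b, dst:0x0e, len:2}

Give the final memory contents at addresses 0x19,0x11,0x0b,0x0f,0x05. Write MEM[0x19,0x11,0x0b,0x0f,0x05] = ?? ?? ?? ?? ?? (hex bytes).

  after D0: wrote 8B at 0x02 = 60a3448903e0ce60
  after D1: wrote 3B at 0x0f = 5f1d8c
  after D2: wrote 3B at 0x01 = 601caf
  after D3: wrote 8B at 0x08 = 448903e0ce601caf
  after D4: wrote 2B at 0x0e = e0ce
query mem[0x19]=0x1c, mem[0x11]=0x8c, mem[0x0b]=0xe0, mem[0x0f]=0xce, mem[0x05]=0x89

MEM[0x19,0x11,0x0b,0x0f,0x05] = 1c 8c e0 ce 89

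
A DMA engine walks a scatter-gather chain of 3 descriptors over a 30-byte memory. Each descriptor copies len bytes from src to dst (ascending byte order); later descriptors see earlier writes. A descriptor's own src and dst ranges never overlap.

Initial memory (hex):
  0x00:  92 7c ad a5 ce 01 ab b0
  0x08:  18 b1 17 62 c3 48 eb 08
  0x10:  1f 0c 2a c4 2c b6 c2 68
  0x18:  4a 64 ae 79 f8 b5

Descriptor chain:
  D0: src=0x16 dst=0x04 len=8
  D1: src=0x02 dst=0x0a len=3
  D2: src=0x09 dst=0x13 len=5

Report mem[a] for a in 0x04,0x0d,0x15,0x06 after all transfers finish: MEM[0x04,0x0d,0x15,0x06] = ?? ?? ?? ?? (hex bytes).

MEM[0x04,0x0d,0x15,0x06] = c2 48 a5 4a

[0] 0x16->0x04 len=8 : c2 68 4a 64 ae 79 f8 b5
[1] 0x02->0x0a len=3 : ad a5 c2
[2] 0x09->0x13 len=5 : 79 ad a5 c2 48
query mem[0x04]=0xc2, mem[0x0d]=0x48, mem[0x15]=0xa5, mem[0x06]=0x4a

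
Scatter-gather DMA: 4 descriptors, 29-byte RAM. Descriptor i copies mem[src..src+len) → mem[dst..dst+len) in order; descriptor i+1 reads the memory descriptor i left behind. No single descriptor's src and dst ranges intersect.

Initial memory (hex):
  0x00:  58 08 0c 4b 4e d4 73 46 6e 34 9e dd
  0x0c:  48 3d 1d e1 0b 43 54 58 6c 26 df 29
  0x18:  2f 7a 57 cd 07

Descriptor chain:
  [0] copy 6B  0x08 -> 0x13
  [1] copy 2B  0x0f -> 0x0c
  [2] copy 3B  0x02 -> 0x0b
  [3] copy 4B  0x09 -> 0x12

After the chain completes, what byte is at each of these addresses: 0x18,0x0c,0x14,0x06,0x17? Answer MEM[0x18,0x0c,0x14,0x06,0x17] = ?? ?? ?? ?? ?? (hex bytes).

#0 dst[0x13+6] := {0x6e,0x34,0x9e,0xdd,0x48,0x3d}
#1 dst[0x0c+2] := {0xe1,0x0b}
#2 dst[0x0b+3] := {0x0c,0x4b,0x4e}
#3 dst[0x12+4] := {0x34,0x9e,0x0c,0x4b}
query mem[0x18]=0x3d, mem[0x0c]=0x4b, mem[0x14]=0x0c, mem[0x06]=0x73, mem[0x17]=0x48

MEM[0x18,0x0c,0x14,0x06,0x17] = 3d 4b 0c 73 48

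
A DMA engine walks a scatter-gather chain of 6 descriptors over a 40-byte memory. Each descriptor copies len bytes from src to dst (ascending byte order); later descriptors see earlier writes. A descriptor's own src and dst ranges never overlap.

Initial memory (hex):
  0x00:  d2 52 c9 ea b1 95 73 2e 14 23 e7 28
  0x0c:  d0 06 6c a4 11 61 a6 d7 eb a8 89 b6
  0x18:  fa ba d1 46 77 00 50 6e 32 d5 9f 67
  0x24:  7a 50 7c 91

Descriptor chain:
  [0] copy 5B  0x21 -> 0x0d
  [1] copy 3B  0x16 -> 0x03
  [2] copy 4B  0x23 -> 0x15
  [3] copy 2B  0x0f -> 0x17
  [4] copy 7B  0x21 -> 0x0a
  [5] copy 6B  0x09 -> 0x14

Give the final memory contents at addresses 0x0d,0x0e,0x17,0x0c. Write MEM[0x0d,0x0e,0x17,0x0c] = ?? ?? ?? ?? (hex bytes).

[0] 0x21->0x0d len=5 : d5 9f 67 7a 50
[1] 0x16->0x03 len=3 : 89 b6 fa
[2] 0x23->0x15 len=4 : 67 7a 50 7c
[3] 0x0f->0x17 len=2 : 67 7a
[4] 0x21->0x0a len=7 : d5 9f 67 7a 50 7c 91
[5] 0x09->0x14 len=6 : 23 d5 9f 67 7a 50
query mem[0x0d]=0x7a, mem[0x0e]=0x50, mem[0x17]=0x67, mem[0x0c]=0x67

MEM[0x0d,0x0e,0x17,0x0c] = 7a 50 67 67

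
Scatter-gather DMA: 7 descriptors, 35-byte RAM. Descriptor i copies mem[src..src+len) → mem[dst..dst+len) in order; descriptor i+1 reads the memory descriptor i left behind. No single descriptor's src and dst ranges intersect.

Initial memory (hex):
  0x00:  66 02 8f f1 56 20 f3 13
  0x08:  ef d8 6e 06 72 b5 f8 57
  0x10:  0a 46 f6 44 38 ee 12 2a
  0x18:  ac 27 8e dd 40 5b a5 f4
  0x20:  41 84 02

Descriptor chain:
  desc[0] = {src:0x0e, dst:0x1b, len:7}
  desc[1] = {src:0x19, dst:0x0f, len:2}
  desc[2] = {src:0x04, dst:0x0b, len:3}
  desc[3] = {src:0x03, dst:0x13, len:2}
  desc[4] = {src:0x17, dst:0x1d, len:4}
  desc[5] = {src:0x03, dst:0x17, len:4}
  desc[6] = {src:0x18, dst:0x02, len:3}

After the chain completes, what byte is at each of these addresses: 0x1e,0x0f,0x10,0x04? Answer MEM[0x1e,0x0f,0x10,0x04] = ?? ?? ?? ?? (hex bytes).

D0: mem[0x1b..0x21] <- [f8 57 0a 46 f6 44 38]
D1: mem[0x0f..0x10] <- [27 8e]
D2: mem[0x0b..0x0d] <- [56 20 f3]
D3: mem[0x13..0x14] <- [f1 56]
D4: mem[0x1d..0x20] <- [2a ac 27 8e]
D5: mem[0x17..0x1a] <- [f1 56 20 f3]
D6: mem[0x02..0x04] <- [56 20 f3]
query mem[0x1e]=0xac, mem[0x0f]=0x27, mem[0x10]=0x8e, mem[0x04]=0xf3

MEM[0x1e,0x0f,0x10,0x04] = ac 27 8e f3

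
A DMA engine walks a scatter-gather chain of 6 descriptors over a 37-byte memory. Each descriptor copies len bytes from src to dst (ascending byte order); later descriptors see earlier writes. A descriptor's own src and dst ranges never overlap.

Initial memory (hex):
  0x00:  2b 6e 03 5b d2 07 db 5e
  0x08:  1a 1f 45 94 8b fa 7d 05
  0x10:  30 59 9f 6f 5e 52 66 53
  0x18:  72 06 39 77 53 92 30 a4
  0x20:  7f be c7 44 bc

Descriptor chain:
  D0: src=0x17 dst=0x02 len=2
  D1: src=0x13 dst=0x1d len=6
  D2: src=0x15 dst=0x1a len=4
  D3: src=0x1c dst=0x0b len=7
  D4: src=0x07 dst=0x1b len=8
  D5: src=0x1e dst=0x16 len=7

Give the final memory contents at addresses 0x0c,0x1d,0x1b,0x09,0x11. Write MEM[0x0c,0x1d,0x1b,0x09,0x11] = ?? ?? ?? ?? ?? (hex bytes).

[0] 0x17->0x02 len=2 : 53 72
[1] 0x13->0x1d len=6 : 6f 5e 52 66 53 72
[2] 0x15->0x1a len=4 : 52 66 53 72
[3] 0x1c->0x0b len=7 : 53 72 5e 52 66 53 72
[4] 0x07->0x1b len=8 : 5e 1a 1f 45 53 72 5e 52
[5] 0x1e->0x16 len=7 : 45 53 72 5e 52 44 bc
query mem[0x0c]=0x72, mem[0x1d]=0x1f, mem[0x1b]=0x44, mem[0x09]=0x1f, mem[0x11]=0x72

MEM[0x0c,0x1d,0x1b,0x09,0x11] = 72 1f 44 1f 72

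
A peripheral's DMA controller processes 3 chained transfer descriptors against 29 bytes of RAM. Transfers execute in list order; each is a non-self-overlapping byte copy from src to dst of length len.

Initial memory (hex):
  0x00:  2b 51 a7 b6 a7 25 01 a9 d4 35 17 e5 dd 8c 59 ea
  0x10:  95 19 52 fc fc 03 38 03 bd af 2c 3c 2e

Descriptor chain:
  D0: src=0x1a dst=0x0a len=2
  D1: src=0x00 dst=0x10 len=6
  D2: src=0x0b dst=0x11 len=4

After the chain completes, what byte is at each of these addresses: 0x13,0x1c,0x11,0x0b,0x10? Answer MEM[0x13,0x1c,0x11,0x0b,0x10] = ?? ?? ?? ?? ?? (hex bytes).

#0 dst[0x0a+2] := {0x2c,0x3c}
#1 dst[0x10+6] := {0x2b,0x51,0xa7,0xb6,0xa7,0x25}
#2 dst[0x11+4] := {0x3c,0xdd,0x8c,0x59}
query mem[0x13]=0x8c, mem[0x1c]=0x2e, mem[0x11]=0x3c, mem[0x0b]=0x3c, mem[0x10]=0x2b

MEM[0x13,0x1c,0x11,0x0b,0x10] = 8c 2e 3c 3c 2b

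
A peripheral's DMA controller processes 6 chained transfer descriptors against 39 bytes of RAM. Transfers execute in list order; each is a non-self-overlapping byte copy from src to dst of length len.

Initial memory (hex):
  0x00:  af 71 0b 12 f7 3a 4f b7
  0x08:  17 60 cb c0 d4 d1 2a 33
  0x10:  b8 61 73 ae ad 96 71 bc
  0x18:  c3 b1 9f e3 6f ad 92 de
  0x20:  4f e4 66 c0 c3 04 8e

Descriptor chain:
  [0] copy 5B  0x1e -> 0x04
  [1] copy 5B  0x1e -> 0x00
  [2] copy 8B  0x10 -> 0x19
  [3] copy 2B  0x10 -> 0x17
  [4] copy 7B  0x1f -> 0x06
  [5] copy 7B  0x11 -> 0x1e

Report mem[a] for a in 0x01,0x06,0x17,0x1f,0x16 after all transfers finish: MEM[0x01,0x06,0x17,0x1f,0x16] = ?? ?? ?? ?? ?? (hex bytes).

  after D0: wrote 5B at 0x04 = 92de4fe466
  after D1: wrote 5B at 0x00 = 92de4fe466
  after D2: wrote 8B at 0x19 = b86173aead9671bc
  after D3: wrote 2B at 0x17 = b861
  after D4: wrote 7B at 0x06 = 71bce466c0c304
  after D5: wrote 7B at 0x1e = 6173aead9671b8
query mem[0x01]=0xde, mem[0x06]=0x71, mem[0x17]=0xb8, mem[0x1f]=0x73, mem[0x16]=0x71

MEM[0x01,0x06,0x17,0x1f,0x16] = de 71 b8 73 71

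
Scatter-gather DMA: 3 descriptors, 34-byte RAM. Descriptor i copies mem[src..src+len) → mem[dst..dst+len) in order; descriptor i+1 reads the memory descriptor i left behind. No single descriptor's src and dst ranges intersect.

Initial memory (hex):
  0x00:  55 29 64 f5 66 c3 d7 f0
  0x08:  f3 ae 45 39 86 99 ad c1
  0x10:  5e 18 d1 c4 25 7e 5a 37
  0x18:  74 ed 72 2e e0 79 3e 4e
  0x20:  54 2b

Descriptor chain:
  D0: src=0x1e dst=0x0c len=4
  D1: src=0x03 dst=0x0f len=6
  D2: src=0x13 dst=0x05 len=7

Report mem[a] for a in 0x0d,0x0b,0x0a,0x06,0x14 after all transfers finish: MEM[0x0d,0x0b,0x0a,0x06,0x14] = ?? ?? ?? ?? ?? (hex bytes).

MEM[0x0d,0x0b,0x0a,0x06,0x14] = 4e ed 74 f3 f3

D0: mem[0x0c..0x0f] <- [3e 4e 54 2b]
D1: mem[0x0f..0x14] <- [f5 66 c3 d7 f0 f3]
D2: mem[0x05..0x0b] <- [f0 f3 7e 5a 37 74 ed]
query mem[0x0d]=0x4e, mem[0x0b]=0xed, mem[0x0a]=0x74, mem[0x06]=0xf3, mem[0x14]=0xf3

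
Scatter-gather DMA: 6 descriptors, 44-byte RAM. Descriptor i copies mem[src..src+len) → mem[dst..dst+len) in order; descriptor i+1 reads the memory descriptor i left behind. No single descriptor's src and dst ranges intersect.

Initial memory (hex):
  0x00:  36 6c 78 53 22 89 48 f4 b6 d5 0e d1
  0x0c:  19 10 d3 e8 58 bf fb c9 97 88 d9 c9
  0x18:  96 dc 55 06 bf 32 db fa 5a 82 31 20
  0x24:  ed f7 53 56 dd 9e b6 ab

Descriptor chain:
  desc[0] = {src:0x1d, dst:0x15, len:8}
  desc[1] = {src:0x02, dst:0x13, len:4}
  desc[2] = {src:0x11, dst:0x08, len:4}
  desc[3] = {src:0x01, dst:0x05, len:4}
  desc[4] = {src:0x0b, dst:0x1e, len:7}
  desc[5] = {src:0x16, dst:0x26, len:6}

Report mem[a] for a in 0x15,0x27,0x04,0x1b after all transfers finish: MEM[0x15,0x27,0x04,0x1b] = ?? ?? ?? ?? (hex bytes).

MEM[0x15,0x27,0x04,0x1b] = 22 fa 22 20

  after D0: wrote 8B at 0x15 = 32dbfa5a823120ed
  after D1: wrote 4B at 0x13 = 78532289
  after D2: wrote 4B at 0x08 = bffb7853
  after D3: wrote 4B at 0x05 = 6c785322
  after D4: wrote 7B at 0x1e = 531910d3e858bf
  after D5: wrote 6B at 0x26 = 89fa5a823120
query mem[0x15]=0x22, mem[0x27]=0xfa, mem[0x04]=0x22, mem[0x1b]=0x20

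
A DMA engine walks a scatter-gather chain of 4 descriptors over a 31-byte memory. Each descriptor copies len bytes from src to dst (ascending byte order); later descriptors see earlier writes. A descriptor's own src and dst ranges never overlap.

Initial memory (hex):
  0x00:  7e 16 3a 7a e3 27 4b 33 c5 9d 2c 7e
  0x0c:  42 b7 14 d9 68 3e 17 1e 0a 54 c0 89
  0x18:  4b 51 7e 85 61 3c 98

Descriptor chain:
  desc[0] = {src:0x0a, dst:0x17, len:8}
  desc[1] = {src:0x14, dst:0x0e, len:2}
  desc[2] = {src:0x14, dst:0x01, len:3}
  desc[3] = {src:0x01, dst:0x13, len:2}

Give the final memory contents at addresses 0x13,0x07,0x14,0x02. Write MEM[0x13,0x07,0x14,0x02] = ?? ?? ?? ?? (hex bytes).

[0] 0x0a->0x17 len=8 : 2c 7e 42 b7 14 d9 68 3e
[1] 0x14->0x0e len=2 : 0a 54
[2] 0x14->0x01 len=3 : 0a 54 c0
[3] 0x01->0x13 len=2 : 0a 54
query mem[0x13]=0x0a, mem[0x07]=0x33, mem[0x14]=0x54, mem[0x02]=0x54

MEM[0x13,0x07,0x14,0x02] = 0a 33 54 54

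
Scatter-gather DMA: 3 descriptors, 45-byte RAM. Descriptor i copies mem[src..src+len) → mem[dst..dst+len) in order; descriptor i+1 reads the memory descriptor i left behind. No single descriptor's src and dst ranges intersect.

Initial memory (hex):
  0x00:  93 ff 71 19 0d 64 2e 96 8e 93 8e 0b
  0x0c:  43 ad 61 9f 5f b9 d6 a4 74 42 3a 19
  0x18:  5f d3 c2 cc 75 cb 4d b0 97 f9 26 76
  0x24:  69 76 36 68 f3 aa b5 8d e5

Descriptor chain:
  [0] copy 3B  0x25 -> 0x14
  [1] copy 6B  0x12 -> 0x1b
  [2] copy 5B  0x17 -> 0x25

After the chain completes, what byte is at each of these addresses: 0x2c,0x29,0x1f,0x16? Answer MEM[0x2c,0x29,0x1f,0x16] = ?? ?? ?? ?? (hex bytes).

[0] 0x25->0x14 len=3 : 76 36 68
[1] 0x12->0x1b len=6 : d6 a4 76 36 68 19
[2] 0x17->0x25 len=5 : 19 5f d3 c2 d6
query mem[0x2c]=0xe5, mem[0x29]=0xd6, mem[0x1f]=0x68, mem[0x16]=0x68

MEM[0x2c,0x29,0x1f,0x16] = e5 d6 68 68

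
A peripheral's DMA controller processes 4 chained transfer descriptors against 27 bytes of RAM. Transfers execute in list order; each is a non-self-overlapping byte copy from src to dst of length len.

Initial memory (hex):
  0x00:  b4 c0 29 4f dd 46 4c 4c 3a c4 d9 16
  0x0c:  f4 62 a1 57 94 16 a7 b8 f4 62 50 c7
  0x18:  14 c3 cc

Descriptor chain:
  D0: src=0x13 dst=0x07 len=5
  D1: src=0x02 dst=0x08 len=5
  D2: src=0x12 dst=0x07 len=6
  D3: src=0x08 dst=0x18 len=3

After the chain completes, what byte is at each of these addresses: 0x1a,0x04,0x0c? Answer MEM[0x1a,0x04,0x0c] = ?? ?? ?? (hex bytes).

MEM[0x1a,0x04,0x0c] = 62 dd c7

  after D0: wrote 5B at 0x07 = b8f46250c7
  after D1: wrote 5B at 0x08 = 294fdd464c
  after D2: wrote 6B at 0x07 = a7b8f46250c7
  after D3: wrote 3B at 0x18 = b8f462
query mem[0x1a]=0x62, mem[0x04]=0xdd, mem[0x0c]=0xc7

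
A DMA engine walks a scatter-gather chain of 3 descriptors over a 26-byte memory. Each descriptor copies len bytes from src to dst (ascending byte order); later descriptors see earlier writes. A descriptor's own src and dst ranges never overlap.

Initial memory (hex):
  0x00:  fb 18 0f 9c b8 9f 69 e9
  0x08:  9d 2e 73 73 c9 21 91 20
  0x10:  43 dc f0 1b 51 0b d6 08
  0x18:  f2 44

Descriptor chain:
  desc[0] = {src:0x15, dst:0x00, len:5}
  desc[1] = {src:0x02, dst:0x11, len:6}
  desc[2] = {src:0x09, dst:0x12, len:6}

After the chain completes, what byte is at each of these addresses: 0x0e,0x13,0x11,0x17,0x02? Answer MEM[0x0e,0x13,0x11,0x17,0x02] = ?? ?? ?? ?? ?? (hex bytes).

[0] 0x15->0x00 len=5 : 0b d6 08 f2 44
[1] 0x02->0x11 len=6 : 08 f2 44 9f 69 e9
[2] 0x09->0x12 len=6 : 2e 73 73 c9 21 91
query mem[0x0e]=0x91, mem[0x13]=0x73, mem[0x11]=0x08, mem[0x17]=0x91, mem[0x02]=0x08

MEM[0x0e,0x13,0x11,0x17,0x02] = 91 73 08 91 08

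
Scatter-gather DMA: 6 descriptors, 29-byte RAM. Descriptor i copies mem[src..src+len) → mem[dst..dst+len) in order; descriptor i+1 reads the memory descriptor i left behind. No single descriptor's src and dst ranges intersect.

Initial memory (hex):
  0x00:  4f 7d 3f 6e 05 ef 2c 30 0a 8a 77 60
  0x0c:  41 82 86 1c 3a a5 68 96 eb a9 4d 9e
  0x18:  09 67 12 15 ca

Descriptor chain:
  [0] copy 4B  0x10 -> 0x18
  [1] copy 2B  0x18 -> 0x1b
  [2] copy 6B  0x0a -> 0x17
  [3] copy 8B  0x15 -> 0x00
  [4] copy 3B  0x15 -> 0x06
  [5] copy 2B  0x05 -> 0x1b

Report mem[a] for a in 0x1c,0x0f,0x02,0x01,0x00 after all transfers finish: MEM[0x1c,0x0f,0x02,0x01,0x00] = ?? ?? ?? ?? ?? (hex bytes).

MEM[0x1c,0x0f,0x02,0x01,0x00] = a9 1c 77 4d a9

D0: mem[0x18..0x1b] <- [3a a5 68 96]
D1: mem[0x1b..0x1c] <- [3a a5]
D2: mem[0x17..0x1c] <- [77 60 41 82 86 1c]
D3: mem[0x00..0x07] <- [a9 4d 77 60 41 82 86 1c]
D4: mem[0x06..0x08] <- [a9 4d 77]
D5: mem[0x1b..0x1c] <- [82 a9]
query mem[0x1c]=0xa9, mem[0x0f]=0x1c, mem[0x02]=0x77, mem[0x01]=0x4d, mem[0x00]=0xa9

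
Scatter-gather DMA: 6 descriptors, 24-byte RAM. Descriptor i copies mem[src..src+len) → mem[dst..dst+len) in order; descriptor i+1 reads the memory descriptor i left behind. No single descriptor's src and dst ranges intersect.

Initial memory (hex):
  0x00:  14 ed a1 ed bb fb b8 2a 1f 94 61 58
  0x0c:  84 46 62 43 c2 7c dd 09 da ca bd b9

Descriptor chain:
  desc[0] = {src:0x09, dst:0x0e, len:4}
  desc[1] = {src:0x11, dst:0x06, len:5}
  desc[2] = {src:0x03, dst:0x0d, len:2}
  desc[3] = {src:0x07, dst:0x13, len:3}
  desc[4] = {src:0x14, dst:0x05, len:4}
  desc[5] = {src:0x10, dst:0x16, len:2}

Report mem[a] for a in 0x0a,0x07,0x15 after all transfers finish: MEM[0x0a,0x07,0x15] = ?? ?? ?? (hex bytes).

[0] 0x09->0x0e len=4 : 94 61 58 84
[1] 0x11->0x06 len=5 : 84 dd 09 da ca
[2] 0x03->0x0d len=2 : ed bb
[3] 0x07->0x13 len=3 : dd 09 da
[4] 0x14->0x05 len=4 : 09 da bd b9
[5] 0x10->0x16 len=2 : 58 84
query mem[0x0a]=0xca, mem[0x07]=0xbd, mem[0x15]=0xda

MEM[0x0a,0x07,0x15] = ca bd da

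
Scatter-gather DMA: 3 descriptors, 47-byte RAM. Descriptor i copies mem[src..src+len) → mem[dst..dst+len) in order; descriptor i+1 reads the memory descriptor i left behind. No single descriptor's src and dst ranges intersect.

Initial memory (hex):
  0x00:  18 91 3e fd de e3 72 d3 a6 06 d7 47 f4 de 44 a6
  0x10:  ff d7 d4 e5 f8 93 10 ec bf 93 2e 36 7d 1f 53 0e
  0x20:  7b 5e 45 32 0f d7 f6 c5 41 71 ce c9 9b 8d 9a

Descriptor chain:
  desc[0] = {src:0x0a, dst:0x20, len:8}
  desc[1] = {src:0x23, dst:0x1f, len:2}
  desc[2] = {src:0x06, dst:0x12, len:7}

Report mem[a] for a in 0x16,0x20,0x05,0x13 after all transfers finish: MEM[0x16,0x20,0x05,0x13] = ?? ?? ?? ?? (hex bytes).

  after D0: wrote 8B at 0x20 = d747f4de44a6ffd7
  after D1: wrote 2B at 0x1f = de44
  after D2: wrote 7B at 0x12 = 72d3a606d747f4
query mem[0x16]=0xd7, mem[0x20]=0x44, mem[0x05]=0xe3, mem[0x13]=0xd3

MEM[0x16,0x20,0x05,0x13] = d7 44 e3 d3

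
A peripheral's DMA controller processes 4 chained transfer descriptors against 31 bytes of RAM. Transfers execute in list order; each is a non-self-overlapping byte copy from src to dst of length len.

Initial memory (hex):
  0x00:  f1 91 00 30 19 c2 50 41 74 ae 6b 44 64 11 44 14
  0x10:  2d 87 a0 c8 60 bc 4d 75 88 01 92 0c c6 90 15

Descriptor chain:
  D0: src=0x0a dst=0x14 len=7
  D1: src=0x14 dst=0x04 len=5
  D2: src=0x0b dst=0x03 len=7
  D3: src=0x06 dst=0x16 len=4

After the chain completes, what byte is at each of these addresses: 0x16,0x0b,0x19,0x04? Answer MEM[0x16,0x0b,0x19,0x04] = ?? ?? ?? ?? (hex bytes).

D0: mem[0x14..0x1a] <- [6b 44 64 11 44 14 2d]
D1: mem[0x04..0x08] <- [6b 44 64 11 44]
D2: mem[0x03..0x09] <- [44 64 11 44 14 2d 87]
D3: mem[0x16..0x19] <- [44 14 2d 87]
query mem[0x16]=0x44, mem[0x0b]=0x44, mem[0x19]=0x87, mem[0x04]=0x64

MEM[0x16,0x0b,0x19,0x04] = 44 44 87 64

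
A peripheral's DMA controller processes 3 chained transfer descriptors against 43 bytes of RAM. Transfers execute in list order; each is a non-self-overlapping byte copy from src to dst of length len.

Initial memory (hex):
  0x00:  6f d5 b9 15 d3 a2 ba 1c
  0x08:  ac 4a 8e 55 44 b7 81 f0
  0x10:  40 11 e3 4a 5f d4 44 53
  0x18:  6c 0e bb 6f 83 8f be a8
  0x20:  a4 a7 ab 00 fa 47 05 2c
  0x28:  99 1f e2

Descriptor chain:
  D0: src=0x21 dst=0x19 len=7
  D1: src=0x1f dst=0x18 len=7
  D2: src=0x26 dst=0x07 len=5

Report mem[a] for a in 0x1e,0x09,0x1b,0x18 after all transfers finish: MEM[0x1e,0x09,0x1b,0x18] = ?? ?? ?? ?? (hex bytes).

[0] 0x21->0x19 len=7 : a7 ab 00 fa 47 05 2c
[1] 0x1f->0x18 len=7 : 2c a4 a7 ab 00 fa 47
[2] 0x26->0x07 len=5 : 05 2c 99 1f e2
query mem[0x1e]=0x47, mem[0x09]=0x99, mem[0x1b]=0xab, mem[0x18]=0x2c

MEM[0x1e,0x09,0x1b,0x18] = 47 99 ab 2c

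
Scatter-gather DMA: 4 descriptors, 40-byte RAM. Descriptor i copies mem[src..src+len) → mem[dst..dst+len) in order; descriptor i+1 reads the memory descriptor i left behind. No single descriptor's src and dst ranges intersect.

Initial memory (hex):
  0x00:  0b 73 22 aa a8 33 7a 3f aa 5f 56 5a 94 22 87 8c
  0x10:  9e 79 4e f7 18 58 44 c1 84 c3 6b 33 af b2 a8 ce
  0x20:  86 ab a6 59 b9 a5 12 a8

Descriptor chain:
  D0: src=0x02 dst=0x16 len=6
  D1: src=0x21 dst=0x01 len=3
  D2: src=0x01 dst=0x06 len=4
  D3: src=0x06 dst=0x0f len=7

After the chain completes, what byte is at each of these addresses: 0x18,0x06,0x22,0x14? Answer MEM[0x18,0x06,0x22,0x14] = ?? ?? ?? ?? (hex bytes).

MEM[0x18,0x06,0x22,0x14] = a8 ab a6 5a

  after D0: wrote 6B at 0x16 = 22aaa8337a3f
  after D1: wrote 3B at 0x01 = aba659
  after D2: wrote 4B at 0x06 = aba659a8
  after D3: wrote 7B at 0x0f = aba659a8565a94
query mem[0x18]=0xa8, mem[0x06]=0xab, mem[0x22]=0xa6, mem[0x14]=0x5a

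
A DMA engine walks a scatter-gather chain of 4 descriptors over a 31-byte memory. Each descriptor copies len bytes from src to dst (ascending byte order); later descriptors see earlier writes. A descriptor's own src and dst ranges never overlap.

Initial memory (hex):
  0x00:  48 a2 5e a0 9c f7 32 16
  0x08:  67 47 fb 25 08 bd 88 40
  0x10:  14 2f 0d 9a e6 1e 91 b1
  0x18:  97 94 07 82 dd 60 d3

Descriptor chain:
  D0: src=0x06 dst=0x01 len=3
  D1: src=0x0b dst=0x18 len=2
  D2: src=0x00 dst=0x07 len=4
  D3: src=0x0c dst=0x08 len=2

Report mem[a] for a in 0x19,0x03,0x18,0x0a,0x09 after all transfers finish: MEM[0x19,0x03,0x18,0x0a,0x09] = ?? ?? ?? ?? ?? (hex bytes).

  after D0: wrote 3B at 0x01 = 321667
  after D1: wrote 2B at 0x18 = 2508
  after D2: wrote 4B at 0x07 = 48321667
  after D3: wrote 2B at 0x08 = 08bd
query mem[0x19]=0x08, mem[0x03]=0x67, mem[0x18]=0x25, mem[0x0a]=0x67, mem[0x09]=0xbd

MEM[0x19,0x03,0x18,0x0a,0x09] = 08 67 25 67 bd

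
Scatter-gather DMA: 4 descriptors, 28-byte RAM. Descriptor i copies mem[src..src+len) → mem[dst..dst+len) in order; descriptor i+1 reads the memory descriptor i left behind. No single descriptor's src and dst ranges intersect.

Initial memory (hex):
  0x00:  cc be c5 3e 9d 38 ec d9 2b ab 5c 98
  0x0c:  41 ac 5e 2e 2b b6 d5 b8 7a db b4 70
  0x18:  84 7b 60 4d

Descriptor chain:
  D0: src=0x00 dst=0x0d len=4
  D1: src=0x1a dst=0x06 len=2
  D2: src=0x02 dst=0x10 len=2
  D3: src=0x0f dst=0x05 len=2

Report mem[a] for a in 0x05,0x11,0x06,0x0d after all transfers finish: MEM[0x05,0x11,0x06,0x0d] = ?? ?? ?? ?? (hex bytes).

MEM[0x05,0x11,0x06,0x0d] = c5 3e c5 cc

#0 dst[0x0d+4] := {0xcc,0xbe,0xc5,0x3e}
#1 dst[0x06+2] := {0x60,0x4d}
#2 dst[0x10+2] := {0xc5,0x3e}
#3 dst[0x05+2] := {0xc5,0xc5}
query mem[0x05]=0xc5, mem[0x11]=0x3e, mem[0x06]=0xc5, mem[0x0d]=0xcc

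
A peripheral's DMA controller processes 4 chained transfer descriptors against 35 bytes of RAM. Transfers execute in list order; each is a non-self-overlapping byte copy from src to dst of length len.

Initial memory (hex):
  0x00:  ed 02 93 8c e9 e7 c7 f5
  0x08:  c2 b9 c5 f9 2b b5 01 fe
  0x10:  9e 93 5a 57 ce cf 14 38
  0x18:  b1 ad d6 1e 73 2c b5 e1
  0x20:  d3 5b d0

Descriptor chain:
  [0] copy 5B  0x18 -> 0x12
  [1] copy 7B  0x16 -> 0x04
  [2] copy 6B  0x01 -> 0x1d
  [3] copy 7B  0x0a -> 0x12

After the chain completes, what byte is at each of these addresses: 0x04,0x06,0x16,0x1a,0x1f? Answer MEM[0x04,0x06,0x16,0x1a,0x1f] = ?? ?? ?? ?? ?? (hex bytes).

  after D0: wrote 5B at 0x12 = b1add61e73
  after D1: wrote 7B at 0x04 = 7338b1add61e73
  after D2: wrote 6B at 0x1d = 02938c7338b1
  after D3: wrote 7B at 0x12 = 73f92bb501fe9e
query mem[0x04]=0x73, mem[0x06]=0xb1, mem[0x16]=0x01, mem[0x1a]=0xd6, mem[0x1f]=0x8c

MEM[0x04,0x06,0x16,0x1a,0x1f] = 73 b1 01 d6 8c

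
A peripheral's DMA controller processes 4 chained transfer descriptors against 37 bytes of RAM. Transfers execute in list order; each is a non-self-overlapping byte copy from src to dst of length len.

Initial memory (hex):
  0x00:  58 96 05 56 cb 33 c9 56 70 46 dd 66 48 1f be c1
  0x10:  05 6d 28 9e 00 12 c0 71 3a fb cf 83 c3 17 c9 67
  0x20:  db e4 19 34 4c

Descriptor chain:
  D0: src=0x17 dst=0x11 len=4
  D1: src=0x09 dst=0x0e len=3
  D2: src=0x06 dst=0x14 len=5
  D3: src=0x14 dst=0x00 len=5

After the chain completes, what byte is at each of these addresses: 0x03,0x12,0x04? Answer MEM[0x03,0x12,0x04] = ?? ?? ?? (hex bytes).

D0: mem[0x11..0x14] <- [71 3a fb cf]
D1: mem[0x0e..0x10] <- [46 dd 66]
D2: mem[0x14..0x18] <- [c9 56 70 46 dd]
D3: mem[0x00..0x04] <- [c9 56 70 46 dd]
query mem[0x03]=0x46, mem[0x12]=0x3a, mem[0x04]=0xdd

MEM[0x03,0x12,0x04] = 46 3a dd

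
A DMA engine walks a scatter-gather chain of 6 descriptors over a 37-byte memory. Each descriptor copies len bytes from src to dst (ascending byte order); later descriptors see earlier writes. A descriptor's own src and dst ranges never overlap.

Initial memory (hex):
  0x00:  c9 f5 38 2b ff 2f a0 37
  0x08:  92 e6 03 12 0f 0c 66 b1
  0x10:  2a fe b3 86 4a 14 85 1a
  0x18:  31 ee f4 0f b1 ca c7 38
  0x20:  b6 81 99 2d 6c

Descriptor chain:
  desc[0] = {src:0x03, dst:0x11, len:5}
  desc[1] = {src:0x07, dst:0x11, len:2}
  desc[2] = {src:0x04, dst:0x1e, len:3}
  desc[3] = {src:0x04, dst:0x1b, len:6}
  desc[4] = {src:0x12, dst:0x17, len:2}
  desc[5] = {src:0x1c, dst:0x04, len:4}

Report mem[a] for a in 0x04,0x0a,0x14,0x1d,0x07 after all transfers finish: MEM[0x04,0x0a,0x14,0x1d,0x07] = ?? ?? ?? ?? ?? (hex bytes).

[0] 0x03->0x11 len=5 : 2b ff 2f a0 37
[1] 0x07->0x11 len=2 : 37 92
[2] 0x04->0x1e len=3 : ff 2f a0
[3] 0x04->0x1b len=6 : ff 2f a0 37 92 e6
[4] 0x12->0x17 len=2 : 92 2f
[5] 0x1c->0x04 len=4 : 2f a0 37 92
query mem[0x04]=0x2f, mem[0x0a]=0x03, mem[0x14]=0xa0, mem[0x1d]=0xa0, mem[0x07]=0x92

MEM[0x04,0x0a,0x14,0x1d,0x07] = 2f 03 a0 a0 92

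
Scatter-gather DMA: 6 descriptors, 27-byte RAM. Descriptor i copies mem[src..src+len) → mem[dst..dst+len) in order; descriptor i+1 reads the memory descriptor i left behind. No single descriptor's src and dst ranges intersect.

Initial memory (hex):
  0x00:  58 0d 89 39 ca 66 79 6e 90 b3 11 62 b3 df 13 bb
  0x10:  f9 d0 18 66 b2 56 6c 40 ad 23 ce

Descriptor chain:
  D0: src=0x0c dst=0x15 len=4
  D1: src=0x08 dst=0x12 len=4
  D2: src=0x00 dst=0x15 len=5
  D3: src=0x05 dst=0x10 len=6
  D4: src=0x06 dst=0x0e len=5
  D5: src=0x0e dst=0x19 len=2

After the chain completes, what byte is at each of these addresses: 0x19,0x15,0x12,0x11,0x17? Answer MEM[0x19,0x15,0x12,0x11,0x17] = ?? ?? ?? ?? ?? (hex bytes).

MEM[0x19,0x15,0x12,0x11,0x17] = 79 11 11 b3 89

[0] 0x0c->0x15 len=4 : b3 df 13 bb
[1] 0x08->0x12 len=4 : 90 b3 11 62
[2] 0x00->0x15 len=5 : 58 0d 89 39 ca
[3] 0x05->0x10 len=6 : 66 79 6e 90 b3 11
[4] 0x06->0x0e len=5 : 79 6e 90 b3 11
[5] 0x0e->0x19 len=2 : 79 6e
query mem[0x19]=0x79, mem[0x15]=0x11, mem[0x12]=0x11, mem[0x11]=0xb3, mem[0x17]=0x89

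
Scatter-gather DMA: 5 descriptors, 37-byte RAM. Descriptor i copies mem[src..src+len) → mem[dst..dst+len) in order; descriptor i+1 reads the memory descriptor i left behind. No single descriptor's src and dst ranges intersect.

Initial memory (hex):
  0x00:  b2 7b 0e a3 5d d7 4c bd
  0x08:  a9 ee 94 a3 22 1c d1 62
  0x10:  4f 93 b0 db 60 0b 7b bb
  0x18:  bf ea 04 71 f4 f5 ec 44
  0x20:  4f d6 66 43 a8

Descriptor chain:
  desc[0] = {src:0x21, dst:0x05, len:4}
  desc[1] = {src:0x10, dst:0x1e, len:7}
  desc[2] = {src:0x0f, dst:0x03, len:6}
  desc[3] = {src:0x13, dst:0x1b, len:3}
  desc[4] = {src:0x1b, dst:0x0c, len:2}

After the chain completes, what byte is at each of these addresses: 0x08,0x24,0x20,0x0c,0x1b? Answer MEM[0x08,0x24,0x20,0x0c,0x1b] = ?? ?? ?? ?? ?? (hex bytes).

MEM[0x08,0x24,0x20,0x0c,0x1b] = 60 7b b0 db db

  after D0: wrote 4B at 0x05 = d66643a8
  after D1: wrote 7B at 0x1e = 4f93b0db600b7b
  after D2: wrote 6B at 0x03 = 624f93b0db60
  after D3: wrote 3B at 0x1b = db600b
  after D4: wrote 2B at 0x0c = db60
query mem[0x08]=0x60, mem[0x24]=0x7b, mem[0x20]=0xb0, mem[0x0c]=0xdb, mem[0x1b]=0xdb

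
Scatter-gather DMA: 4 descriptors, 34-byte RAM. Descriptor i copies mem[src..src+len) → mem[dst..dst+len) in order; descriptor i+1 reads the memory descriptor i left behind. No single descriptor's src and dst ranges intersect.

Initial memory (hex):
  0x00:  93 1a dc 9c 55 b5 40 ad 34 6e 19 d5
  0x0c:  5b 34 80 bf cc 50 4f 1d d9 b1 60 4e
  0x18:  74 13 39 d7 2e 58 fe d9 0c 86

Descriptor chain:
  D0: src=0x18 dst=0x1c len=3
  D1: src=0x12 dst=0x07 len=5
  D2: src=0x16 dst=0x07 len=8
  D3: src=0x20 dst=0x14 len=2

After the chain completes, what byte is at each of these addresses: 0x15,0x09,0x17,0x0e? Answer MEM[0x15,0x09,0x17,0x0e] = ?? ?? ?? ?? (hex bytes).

MEM[0x15,0x09,0x17,0x0e] = 86 74 4e 13

[0] 0x18->0x1c len=3 : 74 13 39
[1] 0x12->0x07 len=5 : 4f 1d d9 b1 60
[2] 0x16->0x07 len=8 : 60 4e 74 13 39 d7 74 13
[3] 0x20->0x14 len=2 : 0c 86
query mem[0x15]=0x86, mem[0x09]=0x74, mem[0x17]=0x4e, mem[0x0e]=0x13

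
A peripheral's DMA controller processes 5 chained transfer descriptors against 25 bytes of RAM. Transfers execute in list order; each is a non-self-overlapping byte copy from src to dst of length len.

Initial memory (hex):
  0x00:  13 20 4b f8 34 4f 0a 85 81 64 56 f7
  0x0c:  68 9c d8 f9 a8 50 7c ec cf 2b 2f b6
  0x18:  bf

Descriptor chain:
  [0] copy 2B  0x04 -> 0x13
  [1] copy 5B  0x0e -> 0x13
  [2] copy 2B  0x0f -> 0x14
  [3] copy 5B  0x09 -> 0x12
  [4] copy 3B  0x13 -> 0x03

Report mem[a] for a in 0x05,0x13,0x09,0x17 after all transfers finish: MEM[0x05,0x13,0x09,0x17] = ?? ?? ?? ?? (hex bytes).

D0: mem[0x13..0x14] <- [34 4f]
D1: mem[0x13..0x17] <- [d8 f9 a8 50 7c]
D2: mem[0x14..0x15] <- [f9 a8]
D3: mem[0x12..0x16] <- [64 56 f7 68 9c]
D4: mem[0x03..0x05] <- [56 f7 68]
query mem[0x05]=0x68, mem[0x13]=0x56, mem[0x09]=0x64, mem[0x17]=0x7c

MEM[0x05,0x13,0x09,0x17] = 68 56 64 7c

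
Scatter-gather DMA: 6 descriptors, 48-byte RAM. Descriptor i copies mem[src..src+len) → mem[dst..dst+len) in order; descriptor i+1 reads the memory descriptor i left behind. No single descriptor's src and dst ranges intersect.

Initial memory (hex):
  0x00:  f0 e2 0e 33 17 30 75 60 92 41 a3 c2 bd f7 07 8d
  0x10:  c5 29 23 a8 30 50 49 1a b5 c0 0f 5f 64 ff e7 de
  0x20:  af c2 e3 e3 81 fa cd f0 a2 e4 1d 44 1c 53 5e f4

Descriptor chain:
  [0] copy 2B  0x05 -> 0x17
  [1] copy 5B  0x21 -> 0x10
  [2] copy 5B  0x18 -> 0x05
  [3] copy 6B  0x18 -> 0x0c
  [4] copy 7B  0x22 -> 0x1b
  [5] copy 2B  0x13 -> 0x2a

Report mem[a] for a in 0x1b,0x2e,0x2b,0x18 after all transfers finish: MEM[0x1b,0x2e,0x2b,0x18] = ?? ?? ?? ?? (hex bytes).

D0: mem[0x17..0x18] <- [30 75]
D1: mem[0x10..0x14] <- [c2 e3 e3 81 fa]
D2: mem[0x05..0x09] <- [75 c0 0f 5f 64]
D3: mem[0x0c..0x11] <- [75 c0 0f 5f 64 ff]
D4: mem[0x1b..0x21] <- [e3 e3 81 fa cd f0 a2]
D5: mem[0x2a..0x2b] <- [81 fa]
query mem[0x1b]=0xe3, mem[0x2e]=0x5e, mem[0x2b]=0xfa, mem[0x18]=0x75

MEM[0x1b,0x2e,0x2b,0x18] = e3 5e fa 75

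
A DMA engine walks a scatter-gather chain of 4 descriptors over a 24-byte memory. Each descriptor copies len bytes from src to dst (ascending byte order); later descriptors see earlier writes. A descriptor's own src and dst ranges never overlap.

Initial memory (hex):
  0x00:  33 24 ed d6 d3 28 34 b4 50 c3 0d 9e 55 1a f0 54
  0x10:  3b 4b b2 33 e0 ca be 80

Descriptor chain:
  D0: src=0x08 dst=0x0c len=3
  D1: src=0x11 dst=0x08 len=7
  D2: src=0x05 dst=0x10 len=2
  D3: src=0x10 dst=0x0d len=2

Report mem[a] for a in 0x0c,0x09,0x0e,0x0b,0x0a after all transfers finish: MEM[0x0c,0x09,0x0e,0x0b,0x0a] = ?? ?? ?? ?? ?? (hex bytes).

MEM[0x0c,0x09,0x0e,0x0b,0x0a] = ca b2 34 e0 33

#0 dst[0x0c+3] := {0x50,0xc3,0x0d}
#1 dst[0x08+7] := {0x4b,0xb2,0x33,0xe0,0xca,0xbe,0x80}
#2 dst[0x10+2] := {0x28,0x34}
#3 dst[0x0d+2] := {0x28,0x34}
query mem[0x0c]=0xca, mem[0x09]=0xb2, mem[0x0e]=0x34, mem[0x0b]=0xe0, mem[0x0a]=0x33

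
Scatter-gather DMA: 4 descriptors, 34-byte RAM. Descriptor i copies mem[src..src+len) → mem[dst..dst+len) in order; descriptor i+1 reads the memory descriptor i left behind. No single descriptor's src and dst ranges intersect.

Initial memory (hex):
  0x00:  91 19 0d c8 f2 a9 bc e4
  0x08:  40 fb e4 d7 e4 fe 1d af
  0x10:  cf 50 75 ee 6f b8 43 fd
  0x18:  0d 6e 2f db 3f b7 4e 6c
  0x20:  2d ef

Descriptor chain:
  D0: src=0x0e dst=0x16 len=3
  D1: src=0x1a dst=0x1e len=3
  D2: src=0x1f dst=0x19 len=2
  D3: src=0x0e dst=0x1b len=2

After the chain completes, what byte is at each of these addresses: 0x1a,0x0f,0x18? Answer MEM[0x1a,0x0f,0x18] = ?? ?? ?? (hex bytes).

MEM[0x1a,0x0f,0x18] = 3f af cf

  after D0: wrote 3B at 0x16 = 1dafcf
  after D1: wrote 3B at 0x1e = 2fdb3f
  after D2: wrote 2B at 0x19 = db3f
  after D3: wrote 2B at 0x1b = 1daf
query mem[0x1a]=0x3f, mem[0x0f]=0xaf, mem[0x18]=0xcf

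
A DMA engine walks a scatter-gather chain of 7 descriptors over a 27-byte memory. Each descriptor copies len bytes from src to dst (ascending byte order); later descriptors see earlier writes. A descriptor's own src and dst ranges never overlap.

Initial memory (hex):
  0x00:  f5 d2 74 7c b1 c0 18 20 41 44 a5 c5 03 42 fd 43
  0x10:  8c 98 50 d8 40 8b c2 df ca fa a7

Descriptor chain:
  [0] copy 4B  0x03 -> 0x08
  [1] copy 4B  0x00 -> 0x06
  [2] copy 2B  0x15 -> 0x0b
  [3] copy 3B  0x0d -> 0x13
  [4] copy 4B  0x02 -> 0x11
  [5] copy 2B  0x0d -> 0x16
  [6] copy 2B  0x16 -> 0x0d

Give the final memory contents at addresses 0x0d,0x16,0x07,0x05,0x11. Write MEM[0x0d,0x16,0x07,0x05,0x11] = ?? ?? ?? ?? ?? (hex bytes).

#0 dst[0x08+4] := {0x7c,0xb1,0xc0,0x18}
#1 dst[0x06+4] := {0xf5,0xd2,0x74,0x7c}
#2 dst[0x0b+2] := {0x8b,0xc2}
#3 dst[0x13+3] := {0x42,0xfd,0x43}
#4 dst[0x11+4] := {0x74,0x7c,0xb1,0xc0}
#5 dst[0x16+2] := {0x42,0xfd}
#6 dst[0x0d+2] := {0x42,0xfd}
query mem[0x0d]=0x42, mem[0x16]=0x42, mem[0x07]=0xd2, mem[0x05]=0xc0, mem[0x11]=0x74

MEM[0x0d,0x16,0x07,0x05,0x11] = 42 42 d2 c0 74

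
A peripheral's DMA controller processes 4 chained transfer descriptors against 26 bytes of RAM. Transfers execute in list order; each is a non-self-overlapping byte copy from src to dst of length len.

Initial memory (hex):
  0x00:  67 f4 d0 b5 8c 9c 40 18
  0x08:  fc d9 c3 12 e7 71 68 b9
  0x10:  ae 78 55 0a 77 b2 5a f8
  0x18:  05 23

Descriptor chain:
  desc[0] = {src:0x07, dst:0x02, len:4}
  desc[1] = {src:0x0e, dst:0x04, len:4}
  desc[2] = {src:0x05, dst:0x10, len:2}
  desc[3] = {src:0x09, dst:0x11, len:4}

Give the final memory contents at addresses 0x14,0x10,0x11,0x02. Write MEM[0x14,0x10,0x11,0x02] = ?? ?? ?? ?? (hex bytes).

[0] 0x07->0x02 len=4 : 18 fc d9 c3
[1] 0x0e->0x04 len=4 : 68 b9 ae 78
[2] 0x05->0x10 len=2 : b9 ae
[3] 0x09->0x11 len=4 : d9 c3 12 e7
query mem[0x14]=0xe7, mem[0x10]=0xb9, mem[0x11]=0xd9, mem[0x02]=0x18

MEM[0x14,0x10,0x11,0x02] = e7 b9 d9 18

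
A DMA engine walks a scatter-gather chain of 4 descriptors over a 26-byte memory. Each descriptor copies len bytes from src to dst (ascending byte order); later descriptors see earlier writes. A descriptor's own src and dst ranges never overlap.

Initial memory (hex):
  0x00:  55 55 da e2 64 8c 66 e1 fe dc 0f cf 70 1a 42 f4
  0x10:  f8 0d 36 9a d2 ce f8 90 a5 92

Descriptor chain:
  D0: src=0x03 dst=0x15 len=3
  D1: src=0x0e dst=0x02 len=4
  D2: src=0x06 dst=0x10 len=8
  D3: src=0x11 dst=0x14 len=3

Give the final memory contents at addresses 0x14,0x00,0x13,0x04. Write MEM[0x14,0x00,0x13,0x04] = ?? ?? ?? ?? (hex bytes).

  after D0: wrote 3B at 0x15 = e2648c
  after D1: wrote 4B at 0x02 = 42f4f80d
  after D2: wrote 8B at 0x10 = 66e1fedc0fcf701a
  after D3: wrote 3B at 0x14 = e1fedc
query mem[0x14]=0xe1, mem[0x00]=0x55, mem[0x13]=0xdc, mem[0x04]=0xf8

MEM[0x14,0x00,0x13,0x04] = e1 55 dc f8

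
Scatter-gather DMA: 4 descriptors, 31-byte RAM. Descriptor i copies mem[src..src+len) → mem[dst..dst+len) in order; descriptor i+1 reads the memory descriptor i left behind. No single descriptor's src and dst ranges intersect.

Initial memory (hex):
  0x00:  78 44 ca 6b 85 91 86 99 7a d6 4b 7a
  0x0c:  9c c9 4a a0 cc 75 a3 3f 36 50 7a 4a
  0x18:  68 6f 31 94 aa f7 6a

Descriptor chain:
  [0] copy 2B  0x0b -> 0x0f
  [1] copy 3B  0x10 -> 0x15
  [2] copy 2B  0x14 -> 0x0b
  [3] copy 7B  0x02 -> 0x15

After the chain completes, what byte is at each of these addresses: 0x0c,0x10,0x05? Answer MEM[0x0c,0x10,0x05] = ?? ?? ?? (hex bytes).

MEM[0x0c,0x10,0x05] = 9c 9c 91

[0] 0x0b->0x0f len=2 : 7a 9c
[1] 0x10->0x15 len=3 : 9c 75 a3
[2] 0x14->0x0b len=2 : 36 9c
[3] 0x02->0x15 len=7 : ca 6b 85 91 86 99 7a
query mem[0x0c]=0x9c, mem[0x10]=0x9c, mem[0x05]=0x91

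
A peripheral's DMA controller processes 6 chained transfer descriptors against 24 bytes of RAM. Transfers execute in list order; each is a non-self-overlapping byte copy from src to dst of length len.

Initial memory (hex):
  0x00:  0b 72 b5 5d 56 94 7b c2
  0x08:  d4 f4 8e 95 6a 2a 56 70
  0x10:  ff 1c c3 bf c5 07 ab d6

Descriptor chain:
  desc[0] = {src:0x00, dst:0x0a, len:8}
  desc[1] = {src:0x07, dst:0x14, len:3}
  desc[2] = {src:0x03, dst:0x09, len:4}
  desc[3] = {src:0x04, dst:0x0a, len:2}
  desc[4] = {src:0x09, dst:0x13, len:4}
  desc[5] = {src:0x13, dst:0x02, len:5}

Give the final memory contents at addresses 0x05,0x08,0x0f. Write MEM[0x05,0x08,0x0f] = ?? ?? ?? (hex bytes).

MEM[0x05,0x08,0x0f] = 7b d4 94

#0 dst[0x0a+8] := {0x0b,0x72,0xb5,0x5d,0x56,0x94,0x7b,0xc2}
#1 dst[0x14+3] := {0xc2,0xd4,0xf4}
#2 dst[0x09+4] := {0x5d,0x56,0x94,0x7b}
#3 dst[0x0a+2] := {0x56,0x94}
#4 dst[0x13+4] := {0x5d,0x56,0x94,0x7b}
#5 dst[0x02+5] := {0x5d,0x56,0x94,0x7b,0xd6}
query mem[0x05]=0x7b, mem[0x08]=0xd4, mem[0x0f]=0x94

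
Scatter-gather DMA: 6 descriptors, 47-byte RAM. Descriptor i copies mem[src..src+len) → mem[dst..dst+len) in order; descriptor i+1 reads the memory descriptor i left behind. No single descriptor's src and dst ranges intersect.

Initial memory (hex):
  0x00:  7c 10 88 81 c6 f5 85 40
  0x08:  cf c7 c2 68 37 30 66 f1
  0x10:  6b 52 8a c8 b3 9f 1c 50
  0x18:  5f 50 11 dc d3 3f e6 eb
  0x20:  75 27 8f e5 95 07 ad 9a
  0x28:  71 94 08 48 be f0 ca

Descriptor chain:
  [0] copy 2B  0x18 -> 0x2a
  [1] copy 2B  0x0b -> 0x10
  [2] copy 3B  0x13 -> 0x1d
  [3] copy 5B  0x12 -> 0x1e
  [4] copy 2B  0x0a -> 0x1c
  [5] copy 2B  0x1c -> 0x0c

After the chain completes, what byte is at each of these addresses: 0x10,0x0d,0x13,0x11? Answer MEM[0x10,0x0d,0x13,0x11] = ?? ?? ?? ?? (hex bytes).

[0] 0x18->0x2a len=2 : 5f 50
[1] 0x0b->0x10 len=2 : 68 37
[2] 0x13->0x1d len=3 : c8 b3 9f
[3] 0x12->0x1e len=5 : 8a c8 b3 9f 1c
[4] 0x0a->0x1c len=2 : c2 68
[5] 0x1c->0x0c len=2 : c2 68
query mem[0x10]=0x68, mem[0x0d]=0x68, mem[0x13]=0xc8, mem[0x11]=0x37

MEM[0x10,0x0d,0x13,0x11] = 68 68 c8 37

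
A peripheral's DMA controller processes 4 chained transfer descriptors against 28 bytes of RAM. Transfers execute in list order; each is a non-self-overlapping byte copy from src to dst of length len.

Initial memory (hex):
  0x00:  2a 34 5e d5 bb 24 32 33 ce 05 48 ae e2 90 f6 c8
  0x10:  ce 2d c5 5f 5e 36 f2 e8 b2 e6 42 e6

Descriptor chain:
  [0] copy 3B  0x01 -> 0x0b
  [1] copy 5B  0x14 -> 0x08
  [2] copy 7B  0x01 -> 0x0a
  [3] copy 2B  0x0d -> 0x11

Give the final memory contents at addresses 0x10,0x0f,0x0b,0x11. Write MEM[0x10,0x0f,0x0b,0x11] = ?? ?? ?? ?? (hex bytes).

MEM[0x10,0x0f,0x0b,0x11] = 33 32 5e bb

[0] 0x01->0x0b len=3 : 34 5e d5
[1] 0x14->0x08 len=5 : 5e 36 f2 e8 b2
[2] 0x01->0x0a len=7 : 34 5e d5 bb 24 32 33
[3] 0x0d->0x11 len=2 : bb 24
query mem[0x10]=0x33, mem[0x0f]=0x32, mem[0x0b]=0x5e, mem[0x11]=0xbb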